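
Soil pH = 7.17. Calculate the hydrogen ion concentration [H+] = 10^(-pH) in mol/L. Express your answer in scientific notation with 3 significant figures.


Step 1: [H+] = 10^(-pH)
Step 2: [H+] = 10^(-7.17)
Step 3: [H+] = 6.76e-08 mol/L

6.76e-08


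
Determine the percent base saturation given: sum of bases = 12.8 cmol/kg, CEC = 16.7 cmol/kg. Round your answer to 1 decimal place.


Step 1: BS = 100 * (sum of bases) / CEC
Step 2: BS = 100 * 12.8 / 16.7
Step 3: BS = 76.6%

76.6


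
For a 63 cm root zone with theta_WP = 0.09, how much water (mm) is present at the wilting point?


Step 1: Water (mm) = theta_WP * depth * 10
Step 2: Water = 0.09 * 63 * 10
Step 3: Water = 56.7 mm

56.7


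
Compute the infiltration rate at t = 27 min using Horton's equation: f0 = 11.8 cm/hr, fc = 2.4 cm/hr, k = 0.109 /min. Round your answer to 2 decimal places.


Step 1: f = fc + (f0 - fc) * exp(-k * t)
Step 2: exp(-0.109 * 27) = 0.052707
Step 3: f = 2.4 + (11.8 - 2.4) * 0.052707
Step 4: f = 2.4 + 9.4 * 0.052707
Step 5: f = 2.9 cm/hr

2.9


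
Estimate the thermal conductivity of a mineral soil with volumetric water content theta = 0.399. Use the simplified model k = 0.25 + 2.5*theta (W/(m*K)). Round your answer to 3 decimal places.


Step 1: k = 0.25 + 2.5 * theta
Step 2: k = 0.25 + 2.5 * 0.399
Step 3: k = 0.25 + 0.998
Step 4: k = 1.248 W/(m*K)

1.248


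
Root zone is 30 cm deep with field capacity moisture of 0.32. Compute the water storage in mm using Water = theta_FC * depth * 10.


Step 1: Water (mm) = theta_FC * depth (cm) * 10
Step 2: Water = 0.32 * 30 * 10
Step 3: Water = 96.0 mm

96.0


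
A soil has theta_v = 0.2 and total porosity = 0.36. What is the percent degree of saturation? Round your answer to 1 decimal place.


Step 1: S = 100 * theta_v / n
Step 2: S = 100 * 0.2 / 0.36
Step 3: S = 55.6%

55.6


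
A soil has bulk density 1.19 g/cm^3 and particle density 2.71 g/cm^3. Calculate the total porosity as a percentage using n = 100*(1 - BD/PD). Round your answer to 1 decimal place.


Step 1: Formula: n = 100 * (1 - BD / PD)
Step 2: n = 100 * (1 - 1.19 / 2.71)
Step 3: n = 100 * (1 - 0.43911)
Step 4: n = 56.1%

56.1


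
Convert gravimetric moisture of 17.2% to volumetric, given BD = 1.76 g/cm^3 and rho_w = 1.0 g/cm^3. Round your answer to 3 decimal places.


Step 1: theta = (w / 100) * BD / rho_w
Step 2: theta = (17.2 / 100) * 1.76 / 1.0
Step 3: theta = 0.172 * 1.76
Step 4: theta = 0.303

0.303


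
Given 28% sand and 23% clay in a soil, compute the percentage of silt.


Step 1: sand + silt + clay = 100%
Step 2: silt = 100 - sand - clay
Step 3: silt = 100 - 28 - 23
Step 4: silt = 49%

49


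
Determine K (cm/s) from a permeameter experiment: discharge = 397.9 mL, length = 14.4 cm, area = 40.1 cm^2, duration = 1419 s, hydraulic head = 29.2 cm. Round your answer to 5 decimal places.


Step 1: K = Q * L / (A * t * h)
Step 2: Numerator = 397.9 * 14.4 = 5729.76
Step 3: Denominator = 40.1 * 1419 * 29.2 = 1661535.48
Step 4: K = 5729.76 / 1661535.48 = 0.00345 cm/s

0.00345


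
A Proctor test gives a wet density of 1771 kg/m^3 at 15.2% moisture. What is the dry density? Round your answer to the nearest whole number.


Step 1: Dry density = wet density / (1 + w/100)
Step 2: Dry density = 1771 / (1 + 15.2/100)
Step 3: Dry density = 1771 / 1.152
Step 4: Dry density = 1537 kg/m^3

1537


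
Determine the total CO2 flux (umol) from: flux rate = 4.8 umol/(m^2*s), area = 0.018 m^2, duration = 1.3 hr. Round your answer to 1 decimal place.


Step 1: Convert time to seconds: 1.3 hr * 3600 = 4680.0 s
Step 2: Total = flux * area * time_s
Step 3: Total = 4.8 * 0.018 * 4680.0
Step 4: Total = 404.4 umol

404.4


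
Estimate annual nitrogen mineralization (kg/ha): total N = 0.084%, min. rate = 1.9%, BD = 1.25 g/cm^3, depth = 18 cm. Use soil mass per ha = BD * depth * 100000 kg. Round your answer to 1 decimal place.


Step 1: Soil mass per ha = BD * depth * 100000 = 1.25 * 18 * 100000 = 2250000 kg
Step 2: Total N pool = soil mass * N%/100 = 2250000 * 0.084/100 = 1890.0 kg/ha
Step 3: N mineralized = N pool * rate%/100 = 1890.0 * 1.9/100 = 35.9 kg/ha/yr

35.9


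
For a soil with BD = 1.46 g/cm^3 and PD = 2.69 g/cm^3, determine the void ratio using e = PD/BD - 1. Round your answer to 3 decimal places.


Step 1: e = PD / BD - 1
Step 2: e = 2.69 / 1.46 - 1
Step 3: e = 1.84247 - 1
Step 4: e = 0.842

0.842


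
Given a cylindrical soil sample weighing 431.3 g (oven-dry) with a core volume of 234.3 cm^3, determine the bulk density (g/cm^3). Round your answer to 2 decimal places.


Step 1: Identify the formula: BD = dry mass / volume
Step 2: Substitute values: BD = 431.3 / 234.3
Step 3: BD = 1.84 g/cm^3

1.84


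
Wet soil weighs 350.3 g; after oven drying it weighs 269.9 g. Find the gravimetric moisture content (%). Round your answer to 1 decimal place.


Step 1: Water mass = wet - dry = 350.3 - 269.9 = 80.4 g
Step 2: w = 100 * water mass / dry mass
Step 3: w = 100 * 80.4 / 269.9 = 29.8%

29.8


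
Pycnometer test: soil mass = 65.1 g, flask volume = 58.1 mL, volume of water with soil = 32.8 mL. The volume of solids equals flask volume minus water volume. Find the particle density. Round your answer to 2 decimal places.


Step 1: Volume of solids = flask volume - water volume with soil
Step 2: V_solids = 58.1 - 32.8 = 25.3 mL
Step 3: Particle density = mass / V_solids = 65.1 / 25.3 = 2.57 g/cm^3

2.57


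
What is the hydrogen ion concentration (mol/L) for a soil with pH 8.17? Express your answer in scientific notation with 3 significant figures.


Step 1: [H+] = 10^(-pH)
Step 2: [H+] = 10^(-8.17)
Step 3: [H+] = 6.76e-09 mol/L

6.76e-09


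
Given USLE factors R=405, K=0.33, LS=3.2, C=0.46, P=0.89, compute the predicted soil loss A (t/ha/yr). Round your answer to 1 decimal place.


Step 1: A = R * K * LS * C * P
Step 2: R * K = 405 * 0.33 = 133.65
Step 3: (R*K) * LS = 133.65 * 3.2 = 427.68
Step 4: * C * P = 427.68 * 0.46 * 0.89 = 175.1
Step 5: A = 175.1 t/(ha*yr)

175.1


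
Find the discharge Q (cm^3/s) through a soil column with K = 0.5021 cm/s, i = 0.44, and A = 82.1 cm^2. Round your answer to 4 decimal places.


Step 1: Apply Darcy's law: Q = K * i * A
Step 2: Q = 0.5021 * 0.44 * 82.1
Step 3: Q = 18.1379 cm^3/s

18.1379


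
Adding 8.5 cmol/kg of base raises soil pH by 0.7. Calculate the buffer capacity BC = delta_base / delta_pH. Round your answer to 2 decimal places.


Step 1: BC = change in base / change in pH
Step 2: BC = 8.5 / 0.7
Step 3: BC = 12.14 cmol/(kg*pH unit)

12.14


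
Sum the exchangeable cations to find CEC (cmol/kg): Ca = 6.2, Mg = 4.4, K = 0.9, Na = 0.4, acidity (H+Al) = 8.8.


Step 1: CEC = Ca + Mg + K + Na + (H+Al)
Step 2: CEC = 6.2 + 4.4 + 0.9 + 0.4 + 8.8
Step 3: CEC = 20.7 cmol/kg

20.7


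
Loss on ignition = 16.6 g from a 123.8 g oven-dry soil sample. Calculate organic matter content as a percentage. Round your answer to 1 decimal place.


Step 1: OM% = 100 * LOI / sample mass
Step 2: OM = 100 * 16.6 / 123.8
Step 3: OM = 13.4%

13.4


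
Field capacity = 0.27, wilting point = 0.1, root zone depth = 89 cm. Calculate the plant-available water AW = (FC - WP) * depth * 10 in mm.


Step 1: Available water = (FC - WP) * depth * 10
Step 2: AW = (0.27 - 0.1) * 89 * 10
Step 3: AW = 0.17 * 89 * 10
Step 4: AW = 151.3 mm

151.3


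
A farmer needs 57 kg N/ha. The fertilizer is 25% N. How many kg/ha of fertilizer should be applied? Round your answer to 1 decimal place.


Step 1: Fertilizer rate = target N / (N content / 100)
Step 2: Rate = 57 / (25 / 100)
Step 3: Rate = 57 / 0.25
Step 4: Rate = 228.0 kg/ha

228.0


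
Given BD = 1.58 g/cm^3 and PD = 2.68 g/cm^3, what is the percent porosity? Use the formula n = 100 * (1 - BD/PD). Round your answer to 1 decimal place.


Step 1: Formula: n = 100 * (1 - BD / PD)
Step 2: n = 100 * (1 - 1.58 / 2.68)
Step 3: n = 100 * (1 - 0.58955)
Step 4: n = 41.0%

41.0


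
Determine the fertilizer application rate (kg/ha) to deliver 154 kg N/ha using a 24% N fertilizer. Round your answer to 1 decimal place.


Step 1: Fertilizer rate = target N / (N content / 100)
Step 2: Rate = 154 / (24 / 100)
Step 3: Rate = 154 / 0.24
Step 4: Rate = 641.7 kg/ha

641.7


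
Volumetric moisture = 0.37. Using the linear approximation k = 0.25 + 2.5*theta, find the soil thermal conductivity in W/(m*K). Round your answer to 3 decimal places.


Step 1: k = 0.25 + 2.5 * theta
Step 2: k = 0.25 + 2.5 * 0.37
Step 3: k = 0.25 + 0.925
Step 4: k = 1.175 W/(m*K)

1.175


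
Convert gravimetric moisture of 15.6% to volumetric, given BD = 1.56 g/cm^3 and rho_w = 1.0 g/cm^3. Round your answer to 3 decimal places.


Step 1: theta = (w / 100) * BD / rho_w
Step 2: theta = (15.6 / 100) * 1.56 / 1.0
Step 3: theta = 0.156 * 1.56
Step 4: theta = 0.243

0.243


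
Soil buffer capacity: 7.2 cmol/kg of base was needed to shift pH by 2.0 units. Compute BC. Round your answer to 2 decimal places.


Step 1: BC = change in base / change in pH
Step 2: BC = 7.2 / 2.0
Step 3: BC = 3.6 cmol/(kg*pH unit)

3.6


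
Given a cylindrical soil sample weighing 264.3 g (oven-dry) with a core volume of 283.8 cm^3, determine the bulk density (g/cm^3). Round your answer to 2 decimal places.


Step 1: Identify the formula: BD = dry mass / volume
Step 2: Substitute values: BD = 264.3 / 283.8
Step 3: BD = 0.93 g/cm^3

0.93


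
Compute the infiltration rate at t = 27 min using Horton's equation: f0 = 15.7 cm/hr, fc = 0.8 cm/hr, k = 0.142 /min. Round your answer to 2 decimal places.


Step 1: f = fc + (f0 - fc) * exp(-k * t)
Step 2: exp(-0.142 * 27) = 0.021623
Step 3: f = 0.8 + (15.7 - 0.8) * 0.021623
Step 4: f = 0.8 + 14.9 * 0.021623
Step 5: f = 1.12 cm/hr

1.12


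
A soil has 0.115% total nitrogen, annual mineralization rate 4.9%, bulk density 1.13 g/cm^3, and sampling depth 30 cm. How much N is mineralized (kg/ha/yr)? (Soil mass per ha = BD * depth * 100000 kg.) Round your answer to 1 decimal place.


Step 1: Soil mass per ha = BD * depth * 100000 = 1.13 * 30 * 100000 = 3390000 kg
Step 2: Total N pool = soil mass * N%/100 = 3390000 * 0.115/100 = 3898.5 kg/ha
Step 3: N mineralized = N pool * rate%/100 = 3898.5 * 4.9/100 = 191.0 kg/ha/yr

191.0


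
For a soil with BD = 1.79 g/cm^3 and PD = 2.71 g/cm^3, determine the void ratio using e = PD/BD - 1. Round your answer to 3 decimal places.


Step 1: e = PD / BD - 1
Step 2: e = 2.71 / 1.79 - 1
Step 3: e = 1.51397 - 1
Step 4: e = 0.514

0.514


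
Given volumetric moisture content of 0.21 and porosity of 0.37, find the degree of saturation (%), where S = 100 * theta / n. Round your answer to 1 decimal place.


Step 1: S = 100 * theta_v / n
Step 2: S = 100 * 0.21 / 0.37
Step 3: S = 56.8%

56.8


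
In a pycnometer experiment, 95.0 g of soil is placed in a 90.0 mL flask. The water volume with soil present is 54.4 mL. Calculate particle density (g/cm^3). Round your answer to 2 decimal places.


Step 1: Volume of solids = flask volume - water volume with soil
Step 2: V_solids = 90.0 - 54.4 = 35.6 mL
Step 3: Particle density = mass / V_solids = 95.0 / 35.6 = 2.67 g/cm^3

2.67


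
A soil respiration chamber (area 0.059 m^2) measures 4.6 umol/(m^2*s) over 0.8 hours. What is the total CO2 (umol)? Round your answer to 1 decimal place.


Step 1: Convert time to seconds: 0.8 hr * 3600 = 2880.0 s
Step 2: Total = flux * area * time_s
Step 3: Total = 4.6 * 0.059 * 2880.0
Step 4: Total = 781.6 umol

781.6


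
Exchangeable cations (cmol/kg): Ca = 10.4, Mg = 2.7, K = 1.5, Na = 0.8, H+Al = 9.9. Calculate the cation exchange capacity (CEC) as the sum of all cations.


Step 1: CEC = Ca + Mg + K + Na + (H+Al)
Step 2: CEC = 10.4 + 2.7 + 1.5 + 0.8 + 9.9
Step 3: CEC = 25.3 cmol/kg

25.3


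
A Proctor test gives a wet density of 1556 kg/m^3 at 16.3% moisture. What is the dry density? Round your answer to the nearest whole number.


Step 1: Dry density = wet density / (1 + w/100)
Step 2: Dry density = 1556 / (1 + 16.3/100)
Step 3: Dry density = 1556 / 1.163
Step 4: Dry density = 1338 kg/m^3

1338


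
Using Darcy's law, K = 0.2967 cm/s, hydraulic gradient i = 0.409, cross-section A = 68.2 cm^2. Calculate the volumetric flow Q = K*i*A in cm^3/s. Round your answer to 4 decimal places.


Step 1: Apply Darcy's law: Q = K * i * A
Step 2: Q = 0.2967 * 0.409 * 68.2
Step 3: Q = 8.2761 cm^3/s

8.2761


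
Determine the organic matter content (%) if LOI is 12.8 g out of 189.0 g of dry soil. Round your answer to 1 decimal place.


Step 1: OM% = 100 * LOI / sample mass
Step 2: OM = 100 * 12.8 / 189.0
Step 3: OM = 6.8%

6.8


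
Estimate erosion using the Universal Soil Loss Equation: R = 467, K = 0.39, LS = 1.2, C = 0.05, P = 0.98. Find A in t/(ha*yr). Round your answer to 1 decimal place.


Step 1: A = R * K * LS * C * P
Step 2: R * K = 467 * 0.39 = 182.13
Step 3: (R*K) * LS = 182.13 * 1.2 = 218.556
Step 4: * C * P = 218.556 * 0.05 * 0.98 = 10.7
Step 5: A = 10.7 t/(ha*yr)

10.7


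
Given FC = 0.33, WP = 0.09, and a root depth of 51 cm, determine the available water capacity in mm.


Step 1: Available water = (FC - WP) * depth * 10
Step 2: AW = (0.33 - 0.09) * 51 * 10
Step 3: AW = 0.24 * 51 * 10
Step 4: AW = 122.4 mm

122.4


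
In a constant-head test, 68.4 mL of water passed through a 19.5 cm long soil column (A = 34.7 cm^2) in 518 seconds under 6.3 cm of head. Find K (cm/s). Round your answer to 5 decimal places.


Step 1: K = Q * L / (A * t * h)
Step 2: Numerator = 68.4 * 19.5 = 1333.8
Step 3: Denominator = 34.7 * 518 * 6.3 = 113239.98
Step 4: K = 1333.8 / 113239.98 = 0.01178 cm/s

0.01178


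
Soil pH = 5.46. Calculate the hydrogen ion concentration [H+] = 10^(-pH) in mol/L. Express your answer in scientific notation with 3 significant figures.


Step 1: [H+] = 10^(-pH)
Step 2: [H+] = 10^(-5.46)
Step 3: [H+] = 3.47e-06 mol/L

3.47e-06


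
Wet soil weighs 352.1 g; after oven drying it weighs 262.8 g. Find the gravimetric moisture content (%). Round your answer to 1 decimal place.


Step 1: Water mass = wet - dry = 352.1 - 262.8 = 89.3 g
Step 2: w = 100 * water mass / dry mass
Step 3: w = 100 * 89.3 / 262.8 = 34.0%

34.0


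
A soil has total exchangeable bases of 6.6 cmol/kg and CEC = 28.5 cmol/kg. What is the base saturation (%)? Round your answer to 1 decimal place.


Step 1: BS = 100 * (sum of bases) / CEC
Step 2: BS = 100 * 6.6 / 28.5
Step 3: BS = 23.2%

23.2


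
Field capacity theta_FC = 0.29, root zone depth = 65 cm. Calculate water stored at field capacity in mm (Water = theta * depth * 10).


Step 1: Water (mm) = theta_FC * depth (cm) * 10
Step 2: Water = 0.29 * 65 * 10
Step 3: Water = 188.5 mm

188.5


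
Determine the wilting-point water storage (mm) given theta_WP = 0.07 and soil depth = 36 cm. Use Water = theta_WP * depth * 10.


Step 1: Water (mm) = theta_WP * depth * 10
Step 2: Water = 0.07 * 36 * 10
Step 3: Water = 25.2 mm

25.2


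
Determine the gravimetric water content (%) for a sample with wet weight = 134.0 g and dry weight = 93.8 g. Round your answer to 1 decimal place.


Step 1: Water mass = wet - dry = 134.0 - 93.8 = 40.2 g
Step 2: w = 100 * water mass / dry mass
Step 3: w = 100 * 40.2 / 93.8 = 42.9%

42.9


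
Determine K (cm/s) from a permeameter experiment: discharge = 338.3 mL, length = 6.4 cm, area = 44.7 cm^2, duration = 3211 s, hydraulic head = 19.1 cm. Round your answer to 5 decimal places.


Step 1: K = Q * L / (A * t * h)
Step 2: Numerator = 338.3 * 6.4 = 2165.12
Step 3: Denominator = 44.7 * 3211 * 19.1 = 2741455.47
Step 4: K = 2165.12 / 2741455.47 = 0.00079 cm/s

0.00079


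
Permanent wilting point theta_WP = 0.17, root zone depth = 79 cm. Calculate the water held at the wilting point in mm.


Step 1: Water (mm) = theta_WP * depth * 10
Step 2: Water = 0.17 * 79 * 10
Step 3: Water = 134.3 mm

134.3


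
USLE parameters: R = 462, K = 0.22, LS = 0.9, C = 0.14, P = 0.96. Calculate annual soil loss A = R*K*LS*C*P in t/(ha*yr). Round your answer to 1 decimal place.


Step 1: A = R * K * LS * C * P
Step 2: R * K = 462 * 0.22 = 101.64
Step 3: (R*K) * LS = 101.64 * 0.9 = 91.476
Step 4: * C * P = 91.476 * 0.14 * 0.96 = 12.3
Step 5: A = 12.3 t/(ha*yr)

12.3


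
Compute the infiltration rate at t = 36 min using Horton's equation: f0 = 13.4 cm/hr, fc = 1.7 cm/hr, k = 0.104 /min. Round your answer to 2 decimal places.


Step 1: f = fc + (f0 - fc) * exp(-k * t)
Step 2: exp(-0.104 * 36) = 0.023659
Step 3: f = 1.7 + (13.4 - 1.7) * 0.023659
Step 4: f = 1.7 + 11.7 * 0.023659
Step 5: f = 1.98 cm/hr

1.98


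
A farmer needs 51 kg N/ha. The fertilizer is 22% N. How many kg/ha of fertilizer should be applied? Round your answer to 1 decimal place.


Step 1: Fertilizer rate = target N / (N content / 100)
Step 2: Rate = 51 / (22 / 100)
Step 3: Rate = 51 / 0.22
Step 4: Rate = 231.8 kg/ha

231.8


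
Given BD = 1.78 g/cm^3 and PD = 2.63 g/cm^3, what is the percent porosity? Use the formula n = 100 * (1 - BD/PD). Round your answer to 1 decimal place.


Step 1: Formula: n = 100 * (1 - BD / PD)
Step 2: n = 100 * (1 - 1.78 / 2.63)
Step 3: n = 100 * (1 - 0.67681)
Step 4: n = 32.3%

32.3


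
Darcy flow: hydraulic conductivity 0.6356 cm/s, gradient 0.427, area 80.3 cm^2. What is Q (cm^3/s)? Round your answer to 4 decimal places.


Step 1: Apply Darcy's law: Q = K * i * A
Step 2: Q = 0.6356 * 0.427 * 80.3
Step 3: Q = 21.7935 cm^3/s

21.7935


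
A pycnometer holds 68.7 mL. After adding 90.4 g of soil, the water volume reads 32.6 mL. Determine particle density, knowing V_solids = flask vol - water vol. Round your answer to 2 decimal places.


Step 1: Volume of solids = flask volume - water volume with soil
Step 2: V_solids = 68.7 - 32.6 = 36.1 mL
Step 3: Particle density = mass / V_solids = 90.4 / 36.1 = 2.5 g/cm^3

2.5


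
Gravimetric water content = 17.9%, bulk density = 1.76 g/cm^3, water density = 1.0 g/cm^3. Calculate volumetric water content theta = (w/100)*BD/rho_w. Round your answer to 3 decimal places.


Step 1: theta = (w / 100) * BD / rho_w
Step 2: theta = (17.9 / 100) * 1.76 / 1.0
Step 3: theta = 0.179 * 1.76
Step 4: theta = 0.315

0.315


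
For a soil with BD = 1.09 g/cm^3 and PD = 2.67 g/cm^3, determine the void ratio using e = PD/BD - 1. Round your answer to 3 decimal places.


Step 1: e = PD / BD - 1
Step 2: e = 2.67 / 1.09 - 1
Step 3: e = 2.44954 - 1
Step 4: e = 1.45

1.45


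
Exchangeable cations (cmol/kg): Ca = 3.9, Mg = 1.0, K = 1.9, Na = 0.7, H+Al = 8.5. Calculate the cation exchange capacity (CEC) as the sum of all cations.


Step 1: CEC = Ca + Mg + K + Na + (H+Al)
Step 2: CEC = 3.9 + 1.0 + 1.9 + 0.7 + 8.5
Step 3: CEC = 16.0 cmol/kg

16.0


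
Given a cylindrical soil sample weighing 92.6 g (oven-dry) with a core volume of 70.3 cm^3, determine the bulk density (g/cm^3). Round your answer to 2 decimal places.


Step 1: Identify the formula: BD = dry mass / volume
Step 2: Substitute values: BD = 92.6 / 70.3
Step 3: BD = 1.32 g/cm^3

1.32


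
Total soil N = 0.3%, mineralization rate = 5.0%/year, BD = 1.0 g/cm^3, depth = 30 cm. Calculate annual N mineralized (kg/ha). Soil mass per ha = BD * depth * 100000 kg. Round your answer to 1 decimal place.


Step 1: Soil mass per ha = BD * depth * 100000 = 1.0 * 30 * 100000 = 3000000 kg
Step 2: Total N pool = soil mass * N%/100 = 3000000 * 0.3/100 = 9000.0 kg/ha
Step 3: N mineralized = N pool * rate%/100 = 9000.0 * 5.0/100 = 450.0 kg/ha/yr

450.0


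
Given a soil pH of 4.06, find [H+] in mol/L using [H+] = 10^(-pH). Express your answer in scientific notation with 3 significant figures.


Step 1: [H+] = 10^(-pH)
Step 2: [H+] = 10^(-4.06)
Step 3: [H+] = 8.71e-05 mol/L

8.71e-05


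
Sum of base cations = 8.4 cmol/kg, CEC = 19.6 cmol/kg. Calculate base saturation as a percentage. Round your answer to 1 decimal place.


Step 1: BS = 100 * (sum of bases) / CEC
Step 2: BS = 100 * 8.4 / 19.6
Step 3: BS = 42.9%

42.9


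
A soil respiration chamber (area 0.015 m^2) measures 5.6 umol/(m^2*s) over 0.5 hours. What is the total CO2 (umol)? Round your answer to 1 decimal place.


Step 1: Convert time to seconds: 0.5 hr * 3600 = 1800.0 s
Step 2: Total = flux * area * time_s
Step 3: Total = 5.6 * 0.015 * 1800.0
Step 4: Total = 151.2 umol

151.2


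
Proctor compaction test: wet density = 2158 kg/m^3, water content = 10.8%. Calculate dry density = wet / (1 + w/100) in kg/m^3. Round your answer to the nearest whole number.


Step 1: Dry density = wet density / (1 + w/100)
Step 2: Dry density = 2158 / (1 + 10.8/100)
Step 3: Dry density = 2158 / 1.108
Step 4: Dry density = 1948 kg/m^3

1948


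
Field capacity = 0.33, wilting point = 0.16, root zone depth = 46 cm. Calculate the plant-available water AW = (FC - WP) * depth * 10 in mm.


Step 1: Available water = (FC - WP) * depth * 10
Step 2: AW = (0.33 - 0.16) * 46 * 10
Step 3: AW = 0.17 * 46 * 10
Step 4: AW = 78.2 mm

78.2


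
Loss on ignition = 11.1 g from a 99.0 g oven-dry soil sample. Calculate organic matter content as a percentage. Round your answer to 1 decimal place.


Step 1: OM% = 100 * LOI / sample mass
Step 2: OM = 100 * 11.1 / 99.0
Step 3: OM = 11.2%

11.2


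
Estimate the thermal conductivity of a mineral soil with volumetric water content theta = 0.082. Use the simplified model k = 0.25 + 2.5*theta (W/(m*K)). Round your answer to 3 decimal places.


Step 1: k = 0.25 + 2.5 * theta
Step 2: k = 0.25 + 2.5 * 0.082
Step 3: k = 0.25 + 0.205
Step 4: k = 0.455 W/(m*K)

0.455


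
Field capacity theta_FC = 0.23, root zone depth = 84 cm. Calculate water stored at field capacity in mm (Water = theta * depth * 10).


Step 1: Water (mm) = theta_FC * depth (cm) * 10
Step 2: Water = 0.23 * 84 * 10
Step 3: Water = 193.2 mm

193.2


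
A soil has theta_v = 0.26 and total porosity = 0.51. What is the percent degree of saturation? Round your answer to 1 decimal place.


Step 1: S = 100 * theta_v / n
Step 2: S = 100 * 0.26 / 0.51
Step 3: S = 51.0%

51.0


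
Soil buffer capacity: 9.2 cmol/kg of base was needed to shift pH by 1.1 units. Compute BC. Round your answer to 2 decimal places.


Step 1: BC = change in base / change in pH
Step 2: BC = 9.2 / 1.1
Step 3: BC = 8.36 cmol/(kg*pH unit)

8.36


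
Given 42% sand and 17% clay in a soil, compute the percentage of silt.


Step 1: sand + silt + clay = 100%
Step 2: silt = 100 - sand - clay
Step 3: silt = 100 - 42 - 17
Step 4: silt = 41%

41


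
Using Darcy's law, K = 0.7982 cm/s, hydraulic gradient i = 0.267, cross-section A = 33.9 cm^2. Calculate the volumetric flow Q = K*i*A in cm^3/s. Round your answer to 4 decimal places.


Step 1: Apply Darcy's law: Q = K * i * A
Step 2: Q = 0.7982 * 0.267 * 33.9
Step 3: Q = 7.2247 cm^3/s

7.2247


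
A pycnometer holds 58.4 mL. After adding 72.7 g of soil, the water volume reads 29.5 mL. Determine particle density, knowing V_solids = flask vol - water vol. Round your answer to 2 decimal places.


Step 1: Volume of solids = flask volume - water volume with soil
Step 2: V_solids = 58.4 - 29.5 = 28.9 mL
Step 3: Particle density = mass / V_solids = 72.7 / 28.9 = 2.52 g/cm^3

2.52


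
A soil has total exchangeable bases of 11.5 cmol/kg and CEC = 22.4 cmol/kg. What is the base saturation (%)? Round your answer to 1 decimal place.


Step 1: BS = 100 * (sum of bases) / CEC
Step 2: BS = 100 * 11.5 / 22.4
Step 3: BS = 51.3%

51.3


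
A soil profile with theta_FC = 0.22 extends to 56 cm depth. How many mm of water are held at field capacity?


Step 1: Water (mm) = theta_FC * depth (cm) * 10
Step 2: Water = 0.22 * 56 * 10
Step 3: Water = 123.2 mm

123.2


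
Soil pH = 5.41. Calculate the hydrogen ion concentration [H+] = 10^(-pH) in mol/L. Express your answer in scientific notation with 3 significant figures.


Step 1: [H+] = 10^(-pH)
Step 2: [H+] = 10^(-5.41)
Step 3: [H+] = 3.89e-06 mol/L

3.89e-06


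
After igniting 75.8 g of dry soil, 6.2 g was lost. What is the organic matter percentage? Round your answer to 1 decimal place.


Step 1: OM% = 100 * LOI / sample mass
Step 2: OM = 100 * 6.2 / 75.8
Step 3: OM = 8.2%

8.2


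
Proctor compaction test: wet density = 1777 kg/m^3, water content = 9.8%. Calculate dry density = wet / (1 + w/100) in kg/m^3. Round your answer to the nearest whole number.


Step 1: Dry density = wet density / (1 + w/100)
Step 2: Dry density = 1777 / (1 + 9.8/100)
Step 3: Dry density = 1777 / 1.098
Step 4: Dry density = 1618 kg/m^3

1618


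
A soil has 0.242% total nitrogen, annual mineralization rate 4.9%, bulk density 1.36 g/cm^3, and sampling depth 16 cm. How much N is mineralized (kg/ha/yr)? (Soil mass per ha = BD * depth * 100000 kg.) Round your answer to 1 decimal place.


Step 1: Soil mass per ha = BD * depth * 100000 = 1.36 * 16 * 100000 = 2176000 kg
Step 2: Total N pool = soil mass * N%/100 = 2176000 * 0.242/100 = 5265.92 kg/ha
Step 3: N mineralized = N pool * rate%/100 = 5265.92 * 4.9/100 = 258.0 kg/ha/yr

258.0


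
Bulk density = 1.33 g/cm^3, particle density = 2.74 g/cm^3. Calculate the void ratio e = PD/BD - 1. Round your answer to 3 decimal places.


Step 1: e = PD / BD - 1
Step 2: e = 2.74 / 1.33 - 1
Step 3: e = 2.06015 - 1
Step 4: e = 1.06

1.06


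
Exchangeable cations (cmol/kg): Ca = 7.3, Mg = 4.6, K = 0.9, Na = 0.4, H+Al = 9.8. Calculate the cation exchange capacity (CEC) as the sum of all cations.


Step 1: CEC = Ca + Mg + K + Na + (H+Al)
Step 2: CEC = 7.3 + 4.6 + 0.9 + 0.4 + 9.8
Step 3: CEC = 23.0 cmol/kg

23.0


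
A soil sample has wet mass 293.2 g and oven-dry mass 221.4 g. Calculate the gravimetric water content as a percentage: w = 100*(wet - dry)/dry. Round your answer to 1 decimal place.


Step 1: Water mass = wet - dry = 293.2 - 221.4 = 71.8 g
Step 2: w = 100 * water mass / dry mass
Step 3: w = 100 * 71.8 / 221.4 = 32.4%

32.4


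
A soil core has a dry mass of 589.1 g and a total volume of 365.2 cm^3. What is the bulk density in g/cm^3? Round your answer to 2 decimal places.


Step 1: Identify the formula: BD = dry mass / volume
Step 2: Substitute values: BD = 589.1 / 365.2
Step 3: BD = 1.61 g/cm^3

1.61


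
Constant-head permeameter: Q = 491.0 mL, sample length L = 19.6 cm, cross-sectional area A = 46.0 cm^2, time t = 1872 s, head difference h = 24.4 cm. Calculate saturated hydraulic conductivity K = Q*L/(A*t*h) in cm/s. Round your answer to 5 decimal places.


Step 1: K = Q * L / (A * t * h)
Step 2: Numerator = 491.0 * 19.6 = 9623.6
Step 3: Denominator = 46.0 * 1872 * 24.4 = 2101132.8
Step 4: K = 9623.6 / 2101132.8 = 0.00458 cm/s

0.00458


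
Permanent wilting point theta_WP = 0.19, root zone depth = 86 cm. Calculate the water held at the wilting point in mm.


Step 1: Water (mm) = theta_WP * depth * 10
Step 2: Water = 0.19 * 86 * 10
Step 3: Water = 163.4 mm

163.4


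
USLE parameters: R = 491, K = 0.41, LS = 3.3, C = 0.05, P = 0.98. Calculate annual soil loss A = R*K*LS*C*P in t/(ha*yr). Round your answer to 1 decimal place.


Step 1: A = R * K * LS * C * P
Step 2: R * K = 491 * 0.41 = 201.31
Step 3: (R*K) * LS = 201.31 * 3.3 = 664.323
Step 4: * C * P = 664.323 * 0.05 * 0.98 = 32.6
Step 5: A = 32.6 t/(ha*yr)

32.6


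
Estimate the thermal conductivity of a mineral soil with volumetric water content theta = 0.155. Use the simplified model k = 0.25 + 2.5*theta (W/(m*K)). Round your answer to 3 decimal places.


Step 1: k = 0.25 + 2.5 * theta
Step 2: k = 0.25 + 2.5 * 0.155
Step 3: k = 0.25 + 0.388
Step 4: k = 0.638 W/(m*K)

0.638


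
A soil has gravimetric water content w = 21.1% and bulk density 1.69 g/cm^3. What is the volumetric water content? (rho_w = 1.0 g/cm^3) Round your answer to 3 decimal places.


Step 1: theta = (w / 100) * BD / rho_w
Step 2: theta = (21.1 / 100) * 1.69 / 1.0
Step 3: theta = 0.211 * 1.69
Step 4: theta = 0.357

0.357


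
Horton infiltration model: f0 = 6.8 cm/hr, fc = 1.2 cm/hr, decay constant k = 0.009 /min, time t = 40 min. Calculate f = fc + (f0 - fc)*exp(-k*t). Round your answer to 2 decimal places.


Step 1: f = fc + (f0 - fc) * exp(-k * t)
Step 2: exp(-0.009 * 40) = 0.697676
Step 3: f = 1.2 + (6.8 - 1.2) * 0.697676
Step 4: f = 1.2 + 5.6 * 0.697676
Step 5: f = 5.11 cm/hr

5.11


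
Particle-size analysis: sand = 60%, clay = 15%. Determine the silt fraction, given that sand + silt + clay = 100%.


Step 1: sand + silt + clay = 100%
Step 2: silt = 100 - sand - clay
Step 3: silt = 100 - 60 - 15
Step 4: silt = 25%

25


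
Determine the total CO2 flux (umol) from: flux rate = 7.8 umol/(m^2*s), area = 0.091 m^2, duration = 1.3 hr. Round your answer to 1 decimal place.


Step 1: Convert time to seconds: 1.3 hr * 3600 = 4680.0 s
Step 2: Total = flux * area * time_s
Step 3: Total = 7.8 * 0.091 * 4680.0
Step 4: Total = 3321.9 umol

3321.9


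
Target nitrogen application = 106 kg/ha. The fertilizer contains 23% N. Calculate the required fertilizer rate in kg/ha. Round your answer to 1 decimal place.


Step 1: Fertilizer rate = target N / (N content / 100)
Step 2: Rate = 106 / (23 / 100)
Step 3: Rate = 106 / 0.23
Step 4: Rate = 460.9 kg/ha

460.9


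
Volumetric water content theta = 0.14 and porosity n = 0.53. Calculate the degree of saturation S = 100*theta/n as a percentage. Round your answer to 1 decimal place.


Step 1: S = 100 * theta_v / n
Step 2: S = 100 * 0.14 / 0.53
Step 3: S = 26.4%

26.4


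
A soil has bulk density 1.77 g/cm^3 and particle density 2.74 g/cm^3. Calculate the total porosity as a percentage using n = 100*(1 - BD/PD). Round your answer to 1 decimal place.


Step 1: Formula: n = 100 * (1 - BD / PD)
Step 2: n = 100 * (1 - 1.77 / 2.74)
Step 3: n = 100 * (1 - 0.64599)
Step 4: n = 35.4%

35.4


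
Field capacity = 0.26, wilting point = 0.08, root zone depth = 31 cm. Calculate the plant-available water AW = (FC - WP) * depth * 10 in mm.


Step 1: Available water = (FC - WP) * depth * 10
Step 2: AW = (0.26 - 0.08) * 31 * 10
Step 3: AW = 0.18 * 31 * 10
Step 4: AW = 55.8 mm

55.8


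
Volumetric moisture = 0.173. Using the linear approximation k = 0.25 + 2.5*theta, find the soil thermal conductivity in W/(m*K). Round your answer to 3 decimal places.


Step 1: k = 0.25 + 2.5 * theta
Step 2: k = 0.25 + 2.5 * 0.173
Step 3: k = 0.25 + 0.433
Step 4: k = 0.683 W/(m*K)

0.683


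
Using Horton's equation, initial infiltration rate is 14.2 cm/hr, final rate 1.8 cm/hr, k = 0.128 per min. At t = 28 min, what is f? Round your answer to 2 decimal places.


Step 1: f = fc + (f0 - fc) * exp(-k * t)
Step 2: exp(-0.128 * 28) = 0.027764
Step 3: f = 1.8 + (14.2 - 1.8) * 0.027764
Step 4: f = 1.8 + 12.4 * 0.027764
Step 5: f = 2.14 cm/hr

2.14


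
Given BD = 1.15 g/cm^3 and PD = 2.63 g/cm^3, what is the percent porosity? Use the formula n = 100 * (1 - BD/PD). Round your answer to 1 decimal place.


Step 1: Formula: n = 100 * (1 - BD / PD)
Step 2: n = 100 * (1 - 1.15 / 2.63)
Step 3: n = 100 * (1 - 0.43726)
Step 4: n = 56.3%

56.3


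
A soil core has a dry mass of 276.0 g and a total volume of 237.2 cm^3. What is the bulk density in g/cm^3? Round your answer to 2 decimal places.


Step 1: Identify the formula: BD = dry mass / volume
Step 2: Substitute values: BD = 276.0 / 237.2
Step 3: BD = 1.16 g/cm^3

1.16


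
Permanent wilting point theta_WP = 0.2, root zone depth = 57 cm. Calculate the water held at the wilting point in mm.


Step 1: Water (mm) = theta_WP * depth * 10
Step 2: Water = 0.2 * 57 * 10
Step 3: Water = 114.0 mm

114.0


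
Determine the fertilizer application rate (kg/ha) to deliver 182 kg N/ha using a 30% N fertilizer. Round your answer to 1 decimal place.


Step 1: Fertilizer rate = target N / (N content / 100)
Step 2: Rate = 182 / (30 / 100)
Step 3: Rate = 182 / 0.3
Step 4: Rate = 606.7 kg/ha

606.7


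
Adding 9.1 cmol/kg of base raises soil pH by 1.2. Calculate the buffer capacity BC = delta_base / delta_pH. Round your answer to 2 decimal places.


Step 1: BC = change in base / change in pH
Step 2: BC = 9.1 / 1.2
Step 3: BC = 7.58 cmol/(kg*pH unit)

7.58


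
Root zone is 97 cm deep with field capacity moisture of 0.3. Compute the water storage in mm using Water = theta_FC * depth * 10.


Step 1: Water (mm) = theta_FC * depth (cm) * 10
Step 2: Water = 0.3 * 97 * 10
Step 3: Water = 291.0 mm

291.0


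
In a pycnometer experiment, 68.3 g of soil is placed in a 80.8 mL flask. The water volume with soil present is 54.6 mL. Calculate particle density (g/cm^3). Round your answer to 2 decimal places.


Step 1: Volume of solids = flask volume - water volume with soil
Step 2: V_solids = 80.8 - 54.6 = 26.2 mL
Step 3: Particle density = mass / V_solids = 68.3 / 26.2 = 2.61 g/cm^3

2.61


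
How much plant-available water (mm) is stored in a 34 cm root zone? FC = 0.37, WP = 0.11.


Step 1: Available water = (FC - WP) * depth * 10
Step 2: AW = (0.37 - 0.11) * 34 * 10
Step 3: AW = 0.26 * 34 * 10
Step 4: AW = 88.4 mm

88.4


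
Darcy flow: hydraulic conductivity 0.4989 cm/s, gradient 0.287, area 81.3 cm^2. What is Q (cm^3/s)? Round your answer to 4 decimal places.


Step 1: Apply Darcy's law: Q = K * i * A
Step 2: Q = 0.4989 * 0.287 * 81.3
Step 3: Q = 11.6409 cm^3/s

11.6409


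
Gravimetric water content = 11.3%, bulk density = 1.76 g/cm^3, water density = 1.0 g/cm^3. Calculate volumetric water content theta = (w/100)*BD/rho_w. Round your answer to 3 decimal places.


Step 1: theta = (w / 100) * BD / rho_w
Step 2: theta = (11.3 / 100) * 1.76 / 1.0
Step 3: theta = 0.113 * 1.76
Step 4: theta = 0.199

0.199


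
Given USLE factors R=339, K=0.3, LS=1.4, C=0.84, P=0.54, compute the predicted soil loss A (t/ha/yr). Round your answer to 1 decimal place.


Step 1: A = R * K * LS * C * P
Step 2: R * K = 339 * 0.3 = 101.7
Step 3: (R*K) * LS = 101.7 * 1.4 = 142.38
Step 4: * C * P = 142.38 * 0.84 * 0.54 = 64.6
Step 5: A = 64.6 t/(ha*yr)

64.6


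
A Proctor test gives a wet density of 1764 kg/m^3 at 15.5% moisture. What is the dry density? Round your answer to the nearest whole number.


Step 1: Dry density = wet density / (1 + w/100)
Step 2: Dry density = 1764 / (1 + 15.5/100)
Step 3: Dry density = 1764 / 1.155
Step 4: Dry density = 1527 kg/m^3

1527


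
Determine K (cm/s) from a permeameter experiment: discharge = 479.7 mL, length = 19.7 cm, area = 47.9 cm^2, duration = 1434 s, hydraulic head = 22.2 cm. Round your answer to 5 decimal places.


Step 1: K = Q * L / (A * t * h)
Step 2: Numerator = 479.7 * 19.7 = 9450.09
Step 3: Denominator = 47.9 * 1434 * 22.2 = 1524886.92
Step 4: K = 9450.09 / 1524886.92 = 0.0062 cm/s

0.0062


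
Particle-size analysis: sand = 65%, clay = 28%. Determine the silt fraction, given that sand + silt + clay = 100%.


Step 1: sand + silt + clay = 100%
Step 2: silt = 100 - sand - clay
Step 3: silt = 100 - 65 - 28
Step 4: silt = 7%

7


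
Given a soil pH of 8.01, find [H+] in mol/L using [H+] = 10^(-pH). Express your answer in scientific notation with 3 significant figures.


Step 1: [H+] = 10^(-pH)
Step 2: [H+] = 10^(-8.01)
Step 3: [H+] = 9.77e-09 mol/L

9.77e-09


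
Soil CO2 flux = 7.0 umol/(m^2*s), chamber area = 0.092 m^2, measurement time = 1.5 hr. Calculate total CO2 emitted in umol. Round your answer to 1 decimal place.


Step 1: Convert time to seconds: 1.5 hr * 3600 = 5400.0 s
Step 2: Total = flux * area * time_s
Step 3: Total = 7.0 * 0.092 * 5400.0
Step 4: Total = 3477.6 umol

3477.6


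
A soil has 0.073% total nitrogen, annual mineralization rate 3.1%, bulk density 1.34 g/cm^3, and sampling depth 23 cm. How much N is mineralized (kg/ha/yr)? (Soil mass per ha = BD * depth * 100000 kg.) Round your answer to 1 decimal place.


Step 1: Soil mass per ha = BD * depth * 100000 = 1.34 * 23 * 100000 = 3082000 kg
Step 2: Total N pool = soil mass * N%/100 = 3082000 * 0.073/100 = 2249.86 kg/ha
Step 3: N mineralized = N pool * rate%/100 = 2249.86 * 3.1/100 = 69.7 kg/ha/yr

69.7


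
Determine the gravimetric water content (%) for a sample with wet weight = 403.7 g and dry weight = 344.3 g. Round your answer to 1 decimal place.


Step 1: Water mass = wet - dry = 403.7 - 344.3 = 59.4 g
Step 2: w = 100 * water mass / dry mass
Step 3: w = 100 * 59.4 / 344.3 = 17.3%

17.3


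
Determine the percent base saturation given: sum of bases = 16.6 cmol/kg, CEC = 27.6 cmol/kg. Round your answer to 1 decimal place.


Step 1: BS = 100 * (sum of bases) / CEC
Step 2: BS = 100 * 16.6 / 27.6
Step 3: BS = 60.1%

60.1


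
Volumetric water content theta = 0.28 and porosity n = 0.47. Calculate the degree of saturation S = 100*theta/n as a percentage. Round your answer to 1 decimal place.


Step 1: S = 100 * theta_v / n
Step 2: S = 100 * 0.28 / 0.47
Step 3: S = 59.6%

59.6


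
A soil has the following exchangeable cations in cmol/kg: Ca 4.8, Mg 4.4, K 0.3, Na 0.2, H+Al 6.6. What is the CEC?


Step 1: CEC = Ca + Mg + K + Na + (H+Al)
Step 2: CEC = 4.8 + 4.4 + 0.3 + 0.2 + 6.6
Step 3: CEC = 16.3 cmol/kg

16.3


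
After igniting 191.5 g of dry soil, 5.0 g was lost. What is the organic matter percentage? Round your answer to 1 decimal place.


Step 1: OM% = 100 * LOI / sample mass
Step 2: OM = 100 * 5.0 / 191.5
Step 3: OM = 2.6%

2.6


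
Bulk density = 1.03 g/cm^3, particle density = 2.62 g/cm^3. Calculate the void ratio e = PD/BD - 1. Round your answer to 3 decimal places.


Step 1: e = PD / BD - 1
Step 2: e = 2.62 / 1.03 - 1
Step 3: e = 2.54369 - 1
Step 4: e = 1.544

1.544


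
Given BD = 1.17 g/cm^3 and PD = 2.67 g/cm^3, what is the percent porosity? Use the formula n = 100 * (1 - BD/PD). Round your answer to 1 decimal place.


Step 1: Formula: n = 100 * (1 - BD / PD)
Step 2: n = 100 * (1 - 1.17 / 2.67)
Step 3: n = 100 * (1 - 0.4382)
Step 4: n = 56.2%

56.2


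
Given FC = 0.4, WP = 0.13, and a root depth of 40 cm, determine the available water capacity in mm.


Step 1: Available water = (FC - WP) * depth * 10
Step 2: AW = (0.4 - 0.13) * 40 * 10
Step 3: AW = 0.27 * 40 * 10
Step 4: AW = 108.0 mm

108.0


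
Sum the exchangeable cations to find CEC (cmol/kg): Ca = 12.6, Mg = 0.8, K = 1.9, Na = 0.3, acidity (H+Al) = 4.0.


Step 1: CEC = Ca + Mg + K + Na + (H+Al)
Step 2: CEC = 12.6 + 0.8 + 1.9 + 0.3 + 4.0
Step 3: CEC = 19.6 cmol/kg

19.6


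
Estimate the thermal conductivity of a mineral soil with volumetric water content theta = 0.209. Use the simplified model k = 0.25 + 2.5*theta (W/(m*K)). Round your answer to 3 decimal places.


Step 1: k = 0.25 + 2.5 * theta
Step 2: k = 0.25 + 2.5 * 0.209
Step 3: k = 0.25 + 0.523
Step 4: k = 0.773 W/(m*K)

0.773


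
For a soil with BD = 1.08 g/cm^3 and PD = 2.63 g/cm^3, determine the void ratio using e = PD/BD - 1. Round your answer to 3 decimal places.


Step 1: e = PD / BD - 1
Step 2: e = 2.63 / 1.08 - 1
Step 3: e = 2.43519 - 1
Step 4: e = 1.435

1.435


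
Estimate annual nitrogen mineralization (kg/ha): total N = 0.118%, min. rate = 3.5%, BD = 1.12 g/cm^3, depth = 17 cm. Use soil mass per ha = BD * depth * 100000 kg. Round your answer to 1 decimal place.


Step 1: Soil mass per ha = BD * depth * 100000 = 1.12 * 17 * 100000 = 1904000 kg
Step 2: Total N pool = soil mass * N%/100 = 1904000 * 0.118/100 = 2246.72 kg/ha
Step 3: N mineralized = N pool * rate%/100 = 2246.72 * 3.5/100 = 78.6 kg/ha/yr

78.6


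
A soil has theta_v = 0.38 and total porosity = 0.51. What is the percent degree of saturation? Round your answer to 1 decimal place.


Step 1: S = 100 * theta_v / n
Step 2: S = 100 * 0.38 / 0.51
Step 3: S = 74.5%

74.5


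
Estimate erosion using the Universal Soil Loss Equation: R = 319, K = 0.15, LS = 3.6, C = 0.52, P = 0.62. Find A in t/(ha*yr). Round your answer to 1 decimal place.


Step 1: A = R * K * LS * C * P
Step 2: R * K = 319 * 0.15 = 47.85
Step 3: (R*K) * LS = 47.85 * 3.6 = 172.26
Step 4: * C * P = 172.26 * 0.52 * 0.62 = 55.5
Step 5: A = 55.5 t/(ha*yr)

55.5


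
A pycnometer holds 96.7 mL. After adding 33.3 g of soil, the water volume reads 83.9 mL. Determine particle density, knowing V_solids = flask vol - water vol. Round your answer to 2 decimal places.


Step 1: Volume of solids = flask volume - water volume with soil
Step 2: V_solids = 96.7 - 83.9 = 12.8 mL
Step 3: Particle density = mass / V_solids = 33.3 / 12.8 = 2.6 g/cm^3

2.6
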